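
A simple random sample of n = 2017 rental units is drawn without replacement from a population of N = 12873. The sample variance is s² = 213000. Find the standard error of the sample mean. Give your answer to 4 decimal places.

Under SRS without replacement, Var(ȳ) = (1 − f)·s²/n with f = n/N = 2017/12873 = 0.15668453.
Var(ȳ) = (1 − 0.15668453)·213000/2017 = 0.84331547·105.60238 = 89.05612.
SE(ȳ) = √(89.05612) = 9.4370.

9.4370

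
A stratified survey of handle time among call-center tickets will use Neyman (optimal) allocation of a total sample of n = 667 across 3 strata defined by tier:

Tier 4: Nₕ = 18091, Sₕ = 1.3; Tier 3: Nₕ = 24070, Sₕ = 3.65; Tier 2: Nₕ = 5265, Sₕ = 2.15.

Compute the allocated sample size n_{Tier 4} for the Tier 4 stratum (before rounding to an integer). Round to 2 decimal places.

127.85

Neyman allocation: nₕ = n·NₕSₕ / Σⱼ NⱼSⱼ.
Σ NⱼSⱼ = 18091·1.3 + 24070·3.65 + 5265·2.15 = 122693.55.
n_{Tier 4} = 667·18091·1.3 / 122693.55 = 127.85.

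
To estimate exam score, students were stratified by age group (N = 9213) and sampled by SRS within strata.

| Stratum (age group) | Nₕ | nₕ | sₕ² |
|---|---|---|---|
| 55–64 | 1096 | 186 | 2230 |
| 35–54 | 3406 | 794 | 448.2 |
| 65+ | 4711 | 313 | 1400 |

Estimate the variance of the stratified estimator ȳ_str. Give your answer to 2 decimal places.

1.29

Var(ȳ_str) = Σₕ Wₕ²(1 − fₕ)sₕ²/nₕ with Wₕ = Nₕ/N, N = 9213.
55–64: Wₕ = 0.11896234; term = 0.11896234²·(1 − 0.16970803)·2230/186 = 0.14087753.
35–54: Wₕ = 0.36969500; term = 0.36969500²·(1 − 0.23311803)·448.2/794 = 0.059165294.
65+: Wₕ = 0.51134267; term = 0.51134267²·(1 − 0.06644025)·1400/313 = 1.0918171.
Sum = 1.2918599.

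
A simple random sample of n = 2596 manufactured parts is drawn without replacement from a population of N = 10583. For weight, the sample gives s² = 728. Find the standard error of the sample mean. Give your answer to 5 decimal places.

Under SRS without replacement, Var(ȳ) = (1 − f)·s²/n with f = n/N = 2596/10583 = 0.24529906.
Var(ȳ) = (1 − 0.24529906)·728/2596 = 0.75470094·0.28043143 = 0.21164186.
SE(ȳ) = √(0.21164186) = 0.46005.

0.46005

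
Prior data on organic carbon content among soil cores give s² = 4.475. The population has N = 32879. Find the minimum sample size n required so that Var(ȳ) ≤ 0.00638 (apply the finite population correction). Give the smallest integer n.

Without fpc, n₀ = s²/D = 4.475/0.00638 = 701.4107.
With fpc, (1 − n/N)·s²/n ≤ D requires n ≥ n₀/(1 + n₀/N) = 701.4107/(1 + 701.4107/32879) = 686.7600.
Rounding up, n = 687.

687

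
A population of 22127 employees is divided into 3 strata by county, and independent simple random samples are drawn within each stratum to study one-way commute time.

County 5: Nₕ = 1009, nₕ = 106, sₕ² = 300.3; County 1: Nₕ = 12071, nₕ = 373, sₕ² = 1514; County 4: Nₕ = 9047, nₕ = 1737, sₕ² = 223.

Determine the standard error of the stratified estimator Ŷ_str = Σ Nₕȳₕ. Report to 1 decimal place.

24170.8

Var(Ŷ_str) = Σₕ Nₕ²(1 − fₕ)sₕ²/nₕ.
County 5: 1009²·(1 − 106/1009)·300.3/106 = 2.58124 × 10^6.
County 1: 12071²·(1 − 373/12071)·1514/373 = 5.7315477 × 10^8.
County 4: 9047²·(1 − 1737/9047)·223/1737 = 8.4903777 × 10^6.
Sum = 5.8422639 × 10^8.
SE = √(5.8422639 × 10^8) = 24170.8.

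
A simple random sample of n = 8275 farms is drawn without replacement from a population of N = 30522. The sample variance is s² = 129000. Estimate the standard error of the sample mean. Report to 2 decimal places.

3.37

Under SRS without replacement, Var(ȳ) = (1 − f)·s²/n with f = n/N = 8275/30522 = 0.27111592.
Var(ȳ) = (1 − 0.27111592)·129000/8275 = 0.72888408·15.589124 = 11.362664.
SE(ȳ) = √(11.362664) = 3.37.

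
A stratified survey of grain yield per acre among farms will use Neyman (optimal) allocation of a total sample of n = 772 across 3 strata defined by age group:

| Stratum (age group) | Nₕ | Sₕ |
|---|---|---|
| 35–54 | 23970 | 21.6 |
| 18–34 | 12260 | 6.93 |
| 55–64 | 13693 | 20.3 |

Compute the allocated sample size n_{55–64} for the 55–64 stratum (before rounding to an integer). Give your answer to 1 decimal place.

Neyman allocation: nₕ = n·NₕSₕ / Σⱼ NⱼSⱼ.
Σ NⱼSⱼ = 23970·21.6 + 12260·6.93 + 13693·20.3 = 880681.7.
n_{55–64} = 772·13693·20.3 / 880681.7 = 243.7.

243.7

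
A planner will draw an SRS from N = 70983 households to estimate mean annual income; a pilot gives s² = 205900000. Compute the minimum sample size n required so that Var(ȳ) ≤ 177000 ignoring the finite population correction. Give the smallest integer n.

Without fpc, n₀ = s²/D = 205900000/177000 = 1163.2768.
Rounding up, n = 1164.

1164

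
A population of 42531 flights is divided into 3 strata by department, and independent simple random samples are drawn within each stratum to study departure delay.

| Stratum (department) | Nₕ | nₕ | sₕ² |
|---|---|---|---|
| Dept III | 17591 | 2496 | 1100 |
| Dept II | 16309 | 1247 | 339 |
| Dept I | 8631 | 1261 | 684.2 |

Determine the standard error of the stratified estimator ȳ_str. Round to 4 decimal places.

0.3474

Var(ȳ_str) = Σₕ Wₕ²(1 − fₕ)sₕ²/nₕ with Wₕ = Nₕ/N, N = 42531.
Dept III: Wₕ = 0.41360419; term = 0.41360419²·(1 − 0.14189074)·1100/2496 = 0.064693487.
Dept II: Wₕ = 0.38346148; term = 0.38346148²·(1 − 0.07646085)·339/1247 = 0.036917479.
Dept I: Wₕ = 0.20293433; term = 0.20293433²·(1 − 0.14610126)·684.2/1261 = 0.019080309.
Sum = 0.12069128.
SE = √(0.12069128) = 0.3474.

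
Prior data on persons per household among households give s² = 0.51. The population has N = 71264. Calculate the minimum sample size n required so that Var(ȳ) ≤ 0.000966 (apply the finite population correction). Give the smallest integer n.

Without fpc, n₀ = s²/D = 0.51/0.000966 = 527.9503.
With fpc, (1 − n/N)·s²/n ≤ D requires n ≥ n₀/(1 + n₀/N) = 527.9503/(1 + 527.9503/71264) = 524.0678.
Rounding up, n = 525.

525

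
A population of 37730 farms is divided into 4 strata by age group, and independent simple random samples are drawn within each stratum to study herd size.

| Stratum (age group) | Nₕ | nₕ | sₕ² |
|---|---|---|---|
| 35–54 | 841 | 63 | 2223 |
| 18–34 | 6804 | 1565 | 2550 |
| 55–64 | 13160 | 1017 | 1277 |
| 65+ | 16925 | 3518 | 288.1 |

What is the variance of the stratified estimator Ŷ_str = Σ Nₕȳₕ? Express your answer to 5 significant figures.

3.0041 × 10^8

Var(Ŷ_str) = Σₕ Nₕ²(1 − fₕ)sₕ²/nₕ.
35–54: 841²·(1 − 63/841)·2223/63 = 2.3087372 × 10^7.
18–34: 6804²·(1 − 1565/6804)·2550/1565 = 5.8081596 × 10^7.
55–64: 13160²·(1 − 1017/13160)·1277/1017 = 2.0065585 × 10^8.
65+: 16925²·(1 − 3518/16925)·288.1/3518 = 1.8582653 × 10^7.
Sum = 3.0040747 × 10^8.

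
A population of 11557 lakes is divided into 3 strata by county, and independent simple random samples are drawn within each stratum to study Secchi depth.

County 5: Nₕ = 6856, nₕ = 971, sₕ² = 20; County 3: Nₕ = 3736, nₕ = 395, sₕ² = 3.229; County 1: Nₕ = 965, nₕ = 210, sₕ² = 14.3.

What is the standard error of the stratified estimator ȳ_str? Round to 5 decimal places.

Var(ȳ_str) = Σₕ Wₕ²(1 − fₕ)sₕ²/nₕ with Wₕ = Nₕ/N, N = 11557.
County 5: Wₕ = 0.59323354; term = 0.59323354²·(1 − 0.14162777)·20/971 = 0.0062221119.
County 3: Wₕ = 0.32326728; term = 0.32326728²·(1 − 0.10572805)·3.229/395 = 7.6394847 × 10^-4.
County 1: Wₕ = 0.08349918; term = 0.08349918²·(1 − 0.21761658)·14.3/210 = 3.7145036 × 10^-4.
Sum = 0.0073575107.
SE = √(0.0073575107) = 0.08578.

0.08578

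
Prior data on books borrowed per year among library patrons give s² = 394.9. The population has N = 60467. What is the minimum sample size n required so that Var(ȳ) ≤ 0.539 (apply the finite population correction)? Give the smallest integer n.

724

Without fpc, n₀ = s²/D = 394.9/0.539 = 732.6531.
With fpc, (1 − n/N)·s²/n ≤ D requires n ≥ n₀/(1 + n₀/N) = 732.6531/(1 + 732.6531/60467) = 723.8821.
Rounding up, n = 724.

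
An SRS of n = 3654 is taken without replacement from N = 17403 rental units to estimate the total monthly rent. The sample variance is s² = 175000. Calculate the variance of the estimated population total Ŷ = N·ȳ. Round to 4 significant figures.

1.146 × 10^10

Var(Ŷ) = N²·Var(ȳ) = N²·(1 − n/N)·s²/n.
f = 3654/17403 = 0.20996380; Var(ȳ) = 0.79003620·175000/3654 = 37.836983.
Var(Ŷ) = 17403² · 37.836983 = 1.1459475 × 10^10.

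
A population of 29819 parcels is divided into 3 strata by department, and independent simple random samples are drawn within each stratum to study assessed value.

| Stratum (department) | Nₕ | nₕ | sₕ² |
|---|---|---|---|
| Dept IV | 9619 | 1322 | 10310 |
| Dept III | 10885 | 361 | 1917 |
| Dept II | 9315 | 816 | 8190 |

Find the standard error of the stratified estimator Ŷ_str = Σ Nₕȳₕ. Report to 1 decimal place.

45003.5

Var(Ŷ_str) = Σₕ Nₕ²(1 − fₕ)sₕ²/nₕ.
Dept IV: 9619²·(1 − 1322/9619)·10310/1322 = 6.2241238 × 10^8.
Dept III: 10885²·(1 − 361/10885)·1917/361 = 6.0830892 × 10^8.
Dept II: 9315²·(1 − 816/9315)·8190/816 = 7.9459245 × 10^8.
Sum = 2.0253138 × 10^9.
SE = √(2.0253138 × 10^9) = 45003.5.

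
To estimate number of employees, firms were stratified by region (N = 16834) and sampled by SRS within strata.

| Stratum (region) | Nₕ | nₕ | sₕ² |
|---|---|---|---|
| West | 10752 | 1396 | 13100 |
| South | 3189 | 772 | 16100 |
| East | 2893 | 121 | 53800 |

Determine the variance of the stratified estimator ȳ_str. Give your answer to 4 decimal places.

16.4808

Var(ȳ_str) = Σₕ Wₕ²(1 − fₕ)sₕ²/nₕ with Wₕ = Nₕ/N, N = 16834.
West: Wₕ = 0.63870738; term = 0.63870738²·(1 − 0.12983631)·13100/1396 = 3.3311232.
South: Wₕ = 0.18943804; term = 0.18943804²·(1 − 0.24208216)·16100/772 = 0.56723772.
East: Wₕ = 0.17185458; term = 0.17185458²·(1 − 0.04182510)·53800/121 = 12.582413.
Sum = 16.480774.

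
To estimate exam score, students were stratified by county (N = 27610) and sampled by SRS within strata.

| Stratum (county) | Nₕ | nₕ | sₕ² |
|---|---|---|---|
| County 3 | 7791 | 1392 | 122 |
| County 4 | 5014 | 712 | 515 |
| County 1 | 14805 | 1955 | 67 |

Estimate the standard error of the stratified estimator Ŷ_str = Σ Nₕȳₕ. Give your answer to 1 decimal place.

Var(Ŷ_str) = Σₕ Nₕ²(1 − fₕ)sₕ²/nₕ.
County 3: 7791²·(1 − 1392/7791)·122/1392 = 4.3694413 × 10^6.
County 4: 5014²·(1 − 712/5014)·515/712 = 1.5602061 × 10^7.
County 1: 14805²·(1 − 1955/14805)·67/1955 = 6.5198797 × 10^6.
Sum = 2.6491382 × 10^7.
SE = √(2.6491382 × 10^7) = 5147.0.

5147.0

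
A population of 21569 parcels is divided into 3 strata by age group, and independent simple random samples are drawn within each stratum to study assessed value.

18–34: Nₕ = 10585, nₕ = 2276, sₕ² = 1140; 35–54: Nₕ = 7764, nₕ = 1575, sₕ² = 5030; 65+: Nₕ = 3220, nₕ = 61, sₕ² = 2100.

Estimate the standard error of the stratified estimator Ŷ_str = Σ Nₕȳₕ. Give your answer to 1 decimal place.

Var(Ŷ_str) = Σₕ Nₕ²(1 − fₕ)sₕ²/nₕ.
18–34: 10585²·(1 − 2276/10585)·1140/2276 = 4.4052668 × 10^7.
35–54: 7764²·(1 − 1575/7764)·5030/1575 = 1.5345938 × 10^8.
65+: 3220²·(1 − 61/3220)·2100/61 = 3.5018292 × 10^8.
Sum = 5.4769497 × 10^8.
SE = √(5.4769497 × 10^8) = 23402.9.

23402.9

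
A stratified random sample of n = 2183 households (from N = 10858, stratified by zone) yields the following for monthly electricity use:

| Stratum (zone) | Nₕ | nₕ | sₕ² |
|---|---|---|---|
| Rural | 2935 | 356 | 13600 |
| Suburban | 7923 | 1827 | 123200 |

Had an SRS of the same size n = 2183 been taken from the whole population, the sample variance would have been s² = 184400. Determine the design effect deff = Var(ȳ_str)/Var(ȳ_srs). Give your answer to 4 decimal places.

Var(ȳ_str) = Σ Wₕ²(1−fₕ)sₕ²/nₕ with Wₕ = Nₕ/10858:
  Rural: (2935/10858)²·(1−356/2935)·13600/356 = 2.452724
  Suburban: (7923/10858)²·(1−1827/7923)·123200/1827 = 27.625306
  → Var(ȳ_str) = 30.07803.
Var(ȳ_srs) = (1 − 2183/10858)·184400/2183 = 67.488042.
deff = 30.07803 / 67.488042 = 0.4457.

0.4457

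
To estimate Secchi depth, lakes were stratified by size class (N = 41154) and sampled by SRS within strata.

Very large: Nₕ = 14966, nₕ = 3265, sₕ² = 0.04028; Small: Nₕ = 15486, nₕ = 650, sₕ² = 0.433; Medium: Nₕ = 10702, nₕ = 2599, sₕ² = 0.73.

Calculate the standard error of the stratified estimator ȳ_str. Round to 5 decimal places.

0.01030

Var(ȳ_str) = Σₕ Wₕ²(1 − fₕ)sₕ²/nₕ with Wₕ = Nₕ/N, N = 41154.
Very large: Wₕ = 0.36365845; term = 0.36365845²·(1 − 0.21816117)·0.04028/3265 = 1.2755894 × 10^-6.
Small: Wₕ = 0.37629392; term = 0.37629392²·(1 − 0.04197340)·0.433/650 = 9.0366303 × 10^-5.
Medium: Wₕ = 0.26004763; term = 0.26004763²·(1 − 0.24285180)·0.73/2599 = 1.4381469 × 10^-5.
Sum = 1.0602336 × 10^-4.
SE = √(1.0602336 × 10^-4) = 0.01030.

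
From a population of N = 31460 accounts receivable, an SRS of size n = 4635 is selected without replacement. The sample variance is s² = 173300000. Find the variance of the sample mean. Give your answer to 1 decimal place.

31880.8

Under SRS without replacement, Var(ȳ) = (1 − f)·s²/n with f = n/N = 4635/31460 = 0.14732994.
Var(ȳ) = (1 − 0.14732994)·173300000/4635 = 0.85267006·37389.428 = 31880.846.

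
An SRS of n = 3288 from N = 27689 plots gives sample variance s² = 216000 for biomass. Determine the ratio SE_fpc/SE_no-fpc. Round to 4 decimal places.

f = n/N = 3288/27689 = 0.11874752.
SE_no-fpc = √(s²/n) = 8.1051484; SE_fpc = √((1−f)s²/n) = 7.608712.
Ratio = √(1−f) = 0.93875049.

0.9388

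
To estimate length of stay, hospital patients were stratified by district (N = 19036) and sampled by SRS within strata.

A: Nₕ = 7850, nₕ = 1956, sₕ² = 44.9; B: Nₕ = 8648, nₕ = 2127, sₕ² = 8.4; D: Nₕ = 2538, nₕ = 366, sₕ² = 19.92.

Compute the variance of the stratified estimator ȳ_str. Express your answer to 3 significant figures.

0.00437

Var(ȳ_str) = Σₕ Wₕ²(1 − fₕ)sₕ²/nₕ with Wₕ = Nₕ/N, N = 19036.
A: Wₕ = 0.41237655; term = 0.41237655²·(1 − 0.24917197)·44.9/1956 = 0.002930933.
B: Wₕ = 0.45429712; term = 0.45429712²·(1 − 0.24595282)·8.4/2127 = 6.1459679 × 10^-4.
D: Wₕ = 0.13332633; term = 0.13332633²·(1 − 0.14420804)·19.92/366 = 8.2795798 × 10^-4.
Sum = 0.0043734878.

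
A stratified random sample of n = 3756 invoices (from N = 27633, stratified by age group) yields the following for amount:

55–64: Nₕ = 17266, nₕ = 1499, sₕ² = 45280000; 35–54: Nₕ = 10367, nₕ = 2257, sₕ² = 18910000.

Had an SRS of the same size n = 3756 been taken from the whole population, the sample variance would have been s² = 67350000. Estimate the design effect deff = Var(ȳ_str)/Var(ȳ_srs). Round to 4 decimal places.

Var(ȳ_str) = Σ Wₕ²(1−fₕ)sₕ²/nₕ with Wₕ = Nₕ/27633:
  55–64: (17266/27633)²·(1−1499/17266)·45280000/1499 = 10769.351
  35–54: (10367/27633)²·(1−2257/10367)·18910000/2257 = 922.52437
  → Var(ȳ_str) = 11691.875.
Var(ȳ_srs) = (1 − 3756/27633)·67350000/3756 = 15494.007.
deff = 11691.875 / 15494.007 = 0.7546.

0.7546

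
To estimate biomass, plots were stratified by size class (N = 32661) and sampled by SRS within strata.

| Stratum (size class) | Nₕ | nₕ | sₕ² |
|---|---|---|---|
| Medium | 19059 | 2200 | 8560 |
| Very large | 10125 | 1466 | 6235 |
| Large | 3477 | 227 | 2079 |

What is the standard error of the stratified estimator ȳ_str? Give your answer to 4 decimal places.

1.2722

Var(ȳ_str) = Σₕ Wₕ²(1 − fₕ)sₕ²/nₕ with Wₕ = Nₕ/N, N = 32661.
Medium: Wₕ = 0.58354000; term = 0.58354000²·(1 − 0.11543103)·8560/2200 = 1.1719904.
Very large: Wₕ = 0.31000276; term = 0.31000276²·(1 − 0.14479012)·6235/1466 = 0.34954758.
Large: Wₕ = 0.10645724; term = 0.10645724²·(1 − 0.06528617)·2079/227 = 0.097019209.
Sum = 1.6185572.
SE = √(1.6185572) = 1.2722.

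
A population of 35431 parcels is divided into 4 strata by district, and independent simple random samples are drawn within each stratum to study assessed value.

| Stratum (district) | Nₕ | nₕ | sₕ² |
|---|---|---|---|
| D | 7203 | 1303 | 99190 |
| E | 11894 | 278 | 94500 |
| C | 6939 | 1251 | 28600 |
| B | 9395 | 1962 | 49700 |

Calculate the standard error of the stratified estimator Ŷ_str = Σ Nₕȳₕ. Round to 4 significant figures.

229900

Var(Ŷ_str) = Σₕ Nₕ²(1 − fₕ)sₕ²/nₕ.
D: 7203²·(1 − 1303/7203)·99190/1303 = 3.2351089 × 10^9.
E: 11894²·(1 − 278/11894)·94500/278 = 4.69647 × 10^10.
C: 6939²·(1 − 1251/6939)·28600/1251 = 9.0232959 × 10^8.
B: 9395²·(1 − 1962/9395)·49700/1962 = 1.7689612 × 10^9.
Sum = 5.28711 × 10^10.
SE = √(5.28711 × 10^10) = 229900.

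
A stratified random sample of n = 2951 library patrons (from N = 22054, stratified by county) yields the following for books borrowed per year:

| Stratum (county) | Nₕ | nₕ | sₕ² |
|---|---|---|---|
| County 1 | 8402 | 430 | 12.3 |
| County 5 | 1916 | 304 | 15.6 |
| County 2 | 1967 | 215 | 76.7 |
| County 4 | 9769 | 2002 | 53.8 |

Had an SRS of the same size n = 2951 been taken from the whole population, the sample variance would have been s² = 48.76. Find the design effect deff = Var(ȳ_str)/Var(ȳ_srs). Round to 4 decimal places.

0.7675

Var(ȳ_str) = Σ Wₕ²(1−fₕ)sₕ²/nₕ with Wₕ = Nₕ/22054:
  County 1: (8402/22054)²·(1−430/8402)·12.3/430 = 0.0039392349
  County 5: (1916/22054)²·(1−304/1916)·15.6/304 = 3.2586432 × 10^-4
  County 2: (1967/22054)²·(1−215/1967)·76.7/215 = 0.0025276715
  County 4: (9769/22054)²·(1−2002/9769)·53.8/2002 = 0.0041922471
  → Var(ȳ_str) = 0.010985018.
Var(ȳ_srs) = (1 − 2951/22054)·48.76/2951 = 0.014312276.
deff = 0.010985018 / 0.014312276 = 0.7675.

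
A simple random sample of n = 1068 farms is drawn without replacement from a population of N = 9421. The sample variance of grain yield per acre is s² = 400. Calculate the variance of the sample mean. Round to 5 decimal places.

0.33207

Under SRS without replacement, Var(ȳ) = (1 − f)·s²/n with f = n/N = 1068/9421 = 0.11336376.
Var(ȳ) = (1 − 0.11336376)·400/1068 = 0.88663624·0.37453184 = 0.3320735.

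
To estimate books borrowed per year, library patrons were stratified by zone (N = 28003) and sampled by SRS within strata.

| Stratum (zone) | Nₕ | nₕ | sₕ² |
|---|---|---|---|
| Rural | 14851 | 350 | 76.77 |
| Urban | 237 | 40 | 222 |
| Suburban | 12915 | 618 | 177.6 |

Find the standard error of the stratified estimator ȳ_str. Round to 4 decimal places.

Var(ȳ_str) = Σₕ Wₕ²(1 − fₕ)sₕ²/nₕ with Wₕ = Nₕ/N, N = 28003.
Rural: Wₕ = 0.53033604; term = 0.53033604²·(1 − 0.02356744)·76.77/350 = 0.060237651.
Urban: Wₕ = 0.00846338; term = 0.00846338²·(1 − 0.16877637)·222/40 = 3.3044443 × 10^-4.
Suburban: Wₕ = 0.46120059; term = 0.46120059²·(1 − 0.04785134)·177.6/618 = 0.058202139.
Sum = 0.11877023.
SE = √(0.11877023) = 0.3446.

0.3446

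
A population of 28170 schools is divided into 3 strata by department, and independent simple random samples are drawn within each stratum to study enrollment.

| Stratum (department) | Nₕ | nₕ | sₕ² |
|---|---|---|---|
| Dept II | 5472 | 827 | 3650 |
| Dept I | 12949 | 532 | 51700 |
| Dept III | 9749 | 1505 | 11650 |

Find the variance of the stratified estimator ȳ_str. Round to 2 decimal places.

Var(ȳ_str) = Σₕ Wₕ²(1 − fₕ)sₕ²/nₕ with Wₕ = Nₕ/N, N = 28170.
Dept II: Wₕ = 0.19424920; term = 0.19424920²·(1 − 0.15113304)·3650/827 = 0.14136616.
Dept I: Wₕ = 0.45967341; term = 0.45967341²·(1 − 0.04108425)·51700/532 = 19.690563.
Dept III: Wₕ = 0.34607739; term = 0.34607739²·(1 − 0.15437481)·11650/1505 = 0.78399589.
Sum = 20.615925.

20.62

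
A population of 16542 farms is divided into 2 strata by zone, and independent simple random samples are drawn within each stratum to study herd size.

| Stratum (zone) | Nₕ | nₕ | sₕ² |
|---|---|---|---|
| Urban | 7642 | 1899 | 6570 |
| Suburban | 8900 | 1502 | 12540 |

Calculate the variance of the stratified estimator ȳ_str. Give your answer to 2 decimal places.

2.56

Var(ȳ_str) = Σₕ Wₕ²(1 − fₕ)sₕ²/nₕ with Wₕ = Nₕ/N, N = 16542.
Urban: Wₕ = 0.46197558; term = 0.46197558²·(1 − 0.24849516)·6570/1899 = 0.55489425.
Suburban: Wₕ = 0.53802442; term = 0.53802442²·(1 − 0.16876404)·12540/1502 = 2.0088888.
Sum = 2.5637831.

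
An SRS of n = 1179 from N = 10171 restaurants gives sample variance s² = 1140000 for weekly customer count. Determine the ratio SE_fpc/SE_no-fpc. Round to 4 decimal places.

f = n/N = 1179/10171 = 0.11591781.
SE_no-fpc = √(s²/n) = 31.095355; SE_fpc = √((1−f)s²/n) = 29.237608.
Ratio = √(1−f) = 0.94025645.

0.9403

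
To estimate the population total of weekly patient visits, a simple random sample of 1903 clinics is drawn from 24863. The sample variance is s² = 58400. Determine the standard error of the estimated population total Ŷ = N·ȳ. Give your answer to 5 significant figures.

Var(Ŷ) = N²·Var(ȳ) = N²·(1 − n/N)·s²/n.
f = 1903/24863 = 0.07653944; Var(ȳ) = 0.92346056·58400/1903 = 28.339515.
Var(Ŷ) = 24863² · 28.339515 = 1.7518603 × 10^10.
SE(Ŷ) = √(1.7518603 × 10^10) = 132360.

132360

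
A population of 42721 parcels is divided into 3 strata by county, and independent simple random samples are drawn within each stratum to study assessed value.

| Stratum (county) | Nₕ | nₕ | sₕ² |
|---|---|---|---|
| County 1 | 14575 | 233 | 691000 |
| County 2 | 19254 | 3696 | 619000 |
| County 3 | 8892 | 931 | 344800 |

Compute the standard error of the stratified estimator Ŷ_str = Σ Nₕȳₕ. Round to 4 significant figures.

Var(Ŷ_str) = Σₕ Nₕ²(1 − fₕ)sₕ²/nₕ.
County 1: 14575²·(1 − 233/14575)·691000/233 = 6.1992679 × 10^11.
County 2: 19254²·(1 − 3696/19254)·619000/3696 = 5.0168766 × 10^10.
County 3: 8892²·(1 − 931/8892)·344800/931 = 2.62171 × 10^10.
Sum = 6.9631266 × 10^11.
SE = √(6.9631266 × 10^11) = 834500.

834500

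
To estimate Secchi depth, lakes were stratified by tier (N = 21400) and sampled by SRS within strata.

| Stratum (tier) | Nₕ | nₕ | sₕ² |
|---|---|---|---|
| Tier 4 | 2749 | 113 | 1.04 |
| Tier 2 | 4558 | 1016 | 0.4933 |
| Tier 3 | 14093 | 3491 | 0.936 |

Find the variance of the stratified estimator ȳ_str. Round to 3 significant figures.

2.50 × 10^-4

Var(ȳ_str) = Σₕ Wₕ²(1 − fₕ)sₕ²/nₕ with Wₕ = Nₕ/N, N = 21400.
Tier 4: Wₕ = 0.12845794; term = 0.12845794²·(1 − 0.04110586)·1.04/113 = 1.4562888 × 10^-4.
Tier 2: Wₕ = 0.21299065; term = 0.21299065²·(1 − 0.22290478)·0.4933/1016 = 1.7116412 × 10^-5.
Tier 3: Wₕ = 0.65855140; term = 0.65855140²·(1 − 0.24771163)·0.936/3491 = 8.7476159 × 10^-5.
Sum = 2.5022145 × 10^-4.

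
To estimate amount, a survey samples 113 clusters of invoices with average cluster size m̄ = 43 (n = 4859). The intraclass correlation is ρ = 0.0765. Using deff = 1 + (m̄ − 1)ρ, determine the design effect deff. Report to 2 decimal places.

deff = 1 + (43 − 1)·0.0765 = 1 + 3.213 = 4.213.

4.21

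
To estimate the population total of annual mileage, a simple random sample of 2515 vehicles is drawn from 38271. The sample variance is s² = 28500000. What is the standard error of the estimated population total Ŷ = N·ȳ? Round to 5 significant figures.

3.9379 × 10^6

Var(Ŷ) = N²·Var(ȳ) = N²·(1 − n/N)·s²/n.
f = 2515/38271 = 0.06571555; Var(ȳ) = 0.93428445·28500000/2515 = 10587.319.
Var(Ŷ) = 38271² · 10587.319 = 1.5506923 × 10^13.
SE(Ŷ) = √(1.5506923 × 10^13) = 3.9379 × 10^6.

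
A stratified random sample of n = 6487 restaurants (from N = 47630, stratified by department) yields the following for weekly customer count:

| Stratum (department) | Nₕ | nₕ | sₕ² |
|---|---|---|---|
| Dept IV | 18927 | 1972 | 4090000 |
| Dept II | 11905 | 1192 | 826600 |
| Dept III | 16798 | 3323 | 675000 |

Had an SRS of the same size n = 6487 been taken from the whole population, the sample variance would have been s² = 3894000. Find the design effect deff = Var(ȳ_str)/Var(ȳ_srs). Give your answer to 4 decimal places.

0.6801

Var(ȳ_str) = Σ Wₕ²(1−fₕ)sₕ²/nₕ with Wₕ = Nₕ/47630:
  Dept IV: (18927/47630)²·(1−1972/18927)·4090000/1972 = 293.38291
  Dept II: (11905/47630)²·(1−1192/11905)·826600/1192 = 38.985085
  Dept III: (16798/47630)²·(1−3323/16798)·675000/3323 = 20.267427
  → Var(ȳ_str) = 352.63542.
Var(ȳ_srs) = (1 − 6487/47630)·3894000/6487 = 518.52228.
deff = 352.63542 / 518.52228 = 0.6801.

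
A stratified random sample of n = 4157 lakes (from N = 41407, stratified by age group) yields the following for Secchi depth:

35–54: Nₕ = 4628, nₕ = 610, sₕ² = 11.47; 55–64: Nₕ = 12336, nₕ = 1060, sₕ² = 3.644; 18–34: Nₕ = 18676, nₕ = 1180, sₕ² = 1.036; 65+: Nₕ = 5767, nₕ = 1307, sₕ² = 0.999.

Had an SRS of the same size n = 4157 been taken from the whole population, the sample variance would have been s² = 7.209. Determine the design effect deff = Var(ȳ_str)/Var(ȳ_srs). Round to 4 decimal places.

0.4241

Var(ȳ_str) = Σ Wₕ²(1−fₕ)sₕ²/nₕ with Wₕ = Nₕ/41407:
  35–54: (4628/41407)²·(1−610/4628)·11.47/610 = 2.0393386 × 10^-4
  55–64: (12336/41407)²·(1−1060/12336)·3.644/1060 = 2.7890378 × 10^-4
  18–34: (18676/41407)²·(1−1180/18676)·1.036/1180 = 1.6732192 × 10^-4
  65+: (5767/41407)²·(1−1307/5767)·0.999/1307 = 1.1466402 × 10^-5
  → Var(ȳ_str) = 6.6162596 × 10^-4.
Var(ȳ_srs) = (1 − 4157/41407)·7.209/4157 = 0.0015600823.
deff = (6.6162596 × 10^-4) / 0.0015600823 = 0.4241.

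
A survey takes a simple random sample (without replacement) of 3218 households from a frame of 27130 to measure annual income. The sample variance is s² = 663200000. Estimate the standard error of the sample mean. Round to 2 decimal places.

Under SRS without replacement, Var(ȳ) = (1 − f)·s²/n with f = n/N = 3218/27130 = 0.11861408.
Var(ȳ) = (1 − 0.11861408)·663200000/3218 = 0.88138592·206090.74 = 181645.48.
SE(ȳ) = √(181645.48) = 426.20.

426.20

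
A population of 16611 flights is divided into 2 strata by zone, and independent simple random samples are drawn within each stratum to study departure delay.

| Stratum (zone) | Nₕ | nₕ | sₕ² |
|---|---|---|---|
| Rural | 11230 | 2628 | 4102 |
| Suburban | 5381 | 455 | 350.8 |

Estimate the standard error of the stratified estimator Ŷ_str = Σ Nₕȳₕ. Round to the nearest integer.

13085

Var(Ŷ_str) = Σₕ Nₕ²(1 − fₕ)sₕ²/nₕ.
Rural: 11230²·(1 − 2628/11230)·4102/2628 = 1.50782 × 10^8.
Suburban: 5381²·(1 − 455/5381)·350.8/455 = 2.0436456 × 10^7.
Sum = 1.7121846 × 10^8.
SE = √(1.7121846 × 10^8) = 13085.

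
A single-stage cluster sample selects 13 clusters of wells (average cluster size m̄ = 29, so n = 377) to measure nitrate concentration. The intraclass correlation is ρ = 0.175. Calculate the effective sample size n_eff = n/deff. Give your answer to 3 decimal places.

63.898

deff = 1 + (29 − 1)·0.175 = 1 + 4.9 = 5.9.
n_eff = 377 / 5.9 = 63.898.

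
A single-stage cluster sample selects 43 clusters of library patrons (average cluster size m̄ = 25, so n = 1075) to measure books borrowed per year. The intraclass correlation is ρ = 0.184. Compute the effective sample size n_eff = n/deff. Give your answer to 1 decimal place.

198.5

deff = 1 + (25 − 1)·0.184 = 1 + 4.416 = 5.416.
n_eff = 1075 / 5.416 = 198.5.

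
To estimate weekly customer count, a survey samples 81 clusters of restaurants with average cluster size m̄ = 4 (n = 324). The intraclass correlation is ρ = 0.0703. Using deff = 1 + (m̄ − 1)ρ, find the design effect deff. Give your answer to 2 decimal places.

deff = 1 + (4 − 1)·0.0703 = 1 + 0.2109 = 1.2109.

1.21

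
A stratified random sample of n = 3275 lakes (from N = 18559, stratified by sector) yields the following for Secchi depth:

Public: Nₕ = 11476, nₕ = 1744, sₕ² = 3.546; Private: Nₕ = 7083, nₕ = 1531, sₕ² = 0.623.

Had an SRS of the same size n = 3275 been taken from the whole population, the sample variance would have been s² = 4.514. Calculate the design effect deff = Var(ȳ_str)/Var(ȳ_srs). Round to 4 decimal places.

0.6218

Var(ȳ_str) = Σ Wₕ²(1−fₕ)sₕ²/nₕ with Wₕ = Nₕ/18559:
  Public: (11476/18559)²·(1−1744/11476)·3.546/1744 = 6.5928887 × 10^-4
  Private: (7083/18559)²·(1−1531/7083)·0.623/1531 = 4.6459059 × 10^-5
  → Var(ȳ_str) = 7.0574793 × 10^-4.
Var(ȳ_srs) = (1 − 3275/18559)·4.514/3275 = 0.0011350963.
deff = (7.0574793 × 10^-4) / 0.0011350963 = 0.6218.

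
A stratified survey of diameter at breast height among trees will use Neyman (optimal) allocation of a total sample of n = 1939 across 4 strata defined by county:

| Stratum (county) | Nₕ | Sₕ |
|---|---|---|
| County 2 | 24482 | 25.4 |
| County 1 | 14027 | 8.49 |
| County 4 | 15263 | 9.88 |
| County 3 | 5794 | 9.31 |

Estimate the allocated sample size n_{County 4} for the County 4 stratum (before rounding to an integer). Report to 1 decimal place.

Neyman allocation: nₕ = n·NₕSₕ / Σⱼ NⱼSⱼ.
Σ NⱼSⱼ = 24482·25.4 + 14027·8.49 + 15263·9.88 + 5794·9.31 = 945672.61.
n_{County 4} = 1939·15263·9.88 / 945672.61 = 309.2.

309.2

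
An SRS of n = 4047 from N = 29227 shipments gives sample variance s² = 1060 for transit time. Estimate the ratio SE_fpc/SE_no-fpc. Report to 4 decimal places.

f = n/N = 4047/29227 = 0.13846786.
SE_no-fpc = √(s²/n) = 0.51178356; SE_fpc = √((1−f)s²/n) = 0.47503113.
Ratio = √(1−f) = 0.92818756.

0.9282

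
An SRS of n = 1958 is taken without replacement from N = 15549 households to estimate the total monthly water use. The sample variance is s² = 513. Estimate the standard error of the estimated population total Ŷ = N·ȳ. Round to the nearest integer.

Var(Ŷ) = N²·Var(ȳ) = N²·(1 − n/N)·s²/n.
f = 1958/15549 = 0.12592450; Var(ȳ) = 0.87407550·513/1958 = 0.22900957.
Var(Ŷ) = 15549² · 0.22900957 = 5.5367965 × 10^7.
SE(Ŷ) = √(5.5367965 × 10^7) = 7441.

7441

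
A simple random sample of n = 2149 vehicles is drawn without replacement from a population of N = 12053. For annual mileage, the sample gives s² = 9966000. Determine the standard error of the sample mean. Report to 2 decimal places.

Under SRS without replacement, Var(ȳ) = (1 − f)·s²/n with f = n/N = 2149/12053 = 0.17829586.
Var(ȳ) = (1 − 0.17829586)·9966000/2149 = 0.82170414·4637.5058 = 3810.6577.
SE(ȳ) = √(3810.6577) = 61.73.

61.73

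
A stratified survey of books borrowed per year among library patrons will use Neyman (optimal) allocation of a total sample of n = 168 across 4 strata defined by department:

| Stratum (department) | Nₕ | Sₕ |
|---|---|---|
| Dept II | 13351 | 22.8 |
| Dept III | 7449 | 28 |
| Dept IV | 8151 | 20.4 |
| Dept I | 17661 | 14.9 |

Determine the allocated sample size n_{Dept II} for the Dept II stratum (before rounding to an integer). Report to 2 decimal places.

Neyman allocation: nₕ = n·NₕSₕ / Σⱼ NⱼSⱼ.
Σ NⱼSⱼ = 13351·22.8 + 7449·28 + 8151·20.4 + 17661·14.9 = 942404.1.
n_{Dept II} = 168·13351·22.8 / 942404.1 = 54.27.

54.27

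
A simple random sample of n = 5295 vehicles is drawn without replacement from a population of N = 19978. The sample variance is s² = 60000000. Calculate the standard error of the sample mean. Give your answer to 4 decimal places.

91.2586

Under SRS without replacement, Var(ȳ) = (1 − f)·s²/n with f = n/N = 5295/19978 = 0.26504155.
Var(ȳ) = (1 − 0.26504155)·60000000/5295 = 0.73495845·11331.445 = 8328.1411.
SE(ȳ) = √(8328.1411) = 91.2586.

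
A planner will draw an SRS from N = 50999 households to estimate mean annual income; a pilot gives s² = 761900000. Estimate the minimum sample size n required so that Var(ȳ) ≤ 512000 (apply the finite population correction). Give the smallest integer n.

Without fpc, n₀ = s²/D = 761900000/512000 = 1488.0859.
With fpc, (1 − n/N)·s²/n ≤ D requires n ≥ n₀/(1 + n₀/N) = 1488.0859/(1 + 1488.0859/50999) = 1445.8965.
Rounding up, n = 1446.

1446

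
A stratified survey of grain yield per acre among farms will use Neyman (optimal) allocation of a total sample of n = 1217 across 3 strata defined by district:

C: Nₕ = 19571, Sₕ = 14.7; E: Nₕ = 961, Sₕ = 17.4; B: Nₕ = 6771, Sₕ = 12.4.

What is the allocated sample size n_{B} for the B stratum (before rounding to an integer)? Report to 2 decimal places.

Neyman allocation: nₕ = n·NₕSₕ / Σⱼ NⱼSⱼ.
Σ NⱼSⱼ = 19571·14.7 + 961·17.4 + 6771·12.4 = 388375.5.
n_{B} = 1217·6771·12.4 / 388375.5 = 263.10.

263.10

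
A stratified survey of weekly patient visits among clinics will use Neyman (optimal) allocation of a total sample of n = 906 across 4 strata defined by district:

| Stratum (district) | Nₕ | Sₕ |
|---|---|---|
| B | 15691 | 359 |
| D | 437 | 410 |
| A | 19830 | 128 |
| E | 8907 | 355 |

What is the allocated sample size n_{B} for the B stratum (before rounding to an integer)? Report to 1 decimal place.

Neyman allocation: nₕ = n·NₕSₕ / Σⱼ NⱼSⱼ.
Σ NⱼSⱼ = 15691·359 + 437·410 + 19830·128 + 8907·355 = 1.1512464 × 10^7.
n_{B} = 906·15691·359 / (1.1512464 × 10^7) = 443.3.

443.3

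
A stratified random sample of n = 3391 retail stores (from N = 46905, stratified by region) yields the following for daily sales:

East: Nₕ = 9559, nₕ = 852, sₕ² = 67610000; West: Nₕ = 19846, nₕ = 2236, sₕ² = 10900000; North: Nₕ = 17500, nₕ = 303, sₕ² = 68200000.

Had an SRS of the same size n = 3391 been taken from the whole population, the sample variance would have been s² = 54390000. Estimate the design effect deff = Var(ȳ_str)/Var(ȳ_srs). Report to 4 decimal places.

2.3229

Var(ȳ_str) = Σ Wₕ²(1−fₕ)sₕ²/nₕ with Wₕ = Nₕ/46905:
  East: (9559/46905)²·(1−852/9559)·67610000/852 = 3002.0234
  West: (19846/46905)²·(1−2236/19846)·10900000/2236 = 774.37043
  North: (17500/46905)²·(1−303/17500)·68200000/303 = 30788.902
  → Var(ȳ_str) = 34565.296.
Var(ȳ_srs) = (1 − 3391/46905)·54390000/3391 = 14879.938.
deff = 34565.296 / 14879.938 = 2.3229.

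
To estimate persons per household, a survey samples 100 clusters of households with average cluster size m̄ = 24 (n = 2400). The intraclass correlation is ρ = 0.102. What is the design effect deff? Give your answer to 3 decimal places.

3.346

deff = 1 + (24 − 1)·0.102 = 1 + 2.346 = 3.346.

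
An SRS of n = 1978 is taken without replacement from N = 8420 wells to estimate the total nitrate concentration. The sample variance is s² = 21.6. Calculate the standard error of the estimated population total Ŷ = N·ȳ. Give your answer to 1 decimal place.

769.6

Var(Ŷ) = N²·Var(ȳ) = N²·(1 − n/N)·s²/n.
f = 1978/8420 = 0.23491686; Var(ȳ) = 0.76508314·21.6/1978 = 0.0083548007.
Var(Ŷ) = 8420² · 0.0083548007 = 592325.29.
SE(Ŷ) = √(592325.29) = 769.6.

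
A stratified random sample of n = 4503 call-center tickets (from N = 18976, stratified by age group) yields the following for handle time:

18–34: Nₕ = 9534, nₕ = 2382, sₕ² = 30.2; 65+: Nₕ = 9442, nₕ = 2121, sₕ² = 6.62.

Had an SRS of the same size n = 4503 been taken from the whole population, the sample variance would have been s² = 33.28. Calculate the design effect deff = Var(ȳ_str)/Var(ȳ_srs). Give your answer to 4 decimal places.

0.5322

Var(ȳ_str) = Σ Wₕ²(1−fₕ)sₕ²/nₕ with Wₕ = Nₕ/18976:
  18–34: (9534/18976)²·(1−2382/9534)·30.2/2382 = 0.0024008139
  65+: (9442/18976)²·(1−2121/9442)·6.62/2121 = 5.991594 × 10^-4
  → Var(ȳ_str) = 0.0029999733.
Var(ȳ_srs) = (1 − 4503/18976)·33.28/4503 = 0.0056368342.
deff = 0.0029999733 / 0.0056368342 = 0.5322.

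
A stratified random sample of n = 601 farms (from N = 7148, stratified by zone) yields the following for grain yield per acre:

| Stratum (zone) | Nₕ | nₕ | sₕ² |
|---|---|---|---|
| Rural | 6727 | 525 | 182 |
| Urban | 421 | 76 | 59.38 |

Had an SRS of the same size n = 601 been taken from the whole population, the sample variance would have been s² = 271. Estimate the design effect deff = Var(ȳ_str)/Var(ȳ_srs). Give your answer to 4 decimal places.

0.6908

Var(ȳ_str) = Σ Wₕ²(1−fₕ)sₕ²/nₕ with Wₕ = Nₕ/7148:
  Rural: (6727/7148)²·(1−525/6727)·182/525 = 0.28307153
  Urban: (421/7148)²·(1−76/421)·59.38/76 = 0.0022210519
  → Var(ȳ_str) = 0.28529258.
Var(ȳ_srs) = (1 − 601/7148)·271/601 = 0.41300244.
deff = 0.28529258 / 0.41300244 = 0.6908.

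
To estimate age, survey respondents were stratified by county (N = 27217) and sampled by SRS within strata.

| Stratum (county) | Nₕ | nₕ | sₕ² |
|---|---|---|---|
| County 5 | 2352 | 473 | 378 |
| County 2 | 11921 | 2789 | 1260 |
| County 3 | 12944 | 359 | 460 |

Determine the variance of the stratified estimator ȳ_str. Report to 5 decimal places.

Var(ȳ_str) = Σₕ Wₕ²(1 − fₕ)sₕ²/nₕ with Wₕ = Nₕ/N, N = 27217.
County 5: Wₕ = 0.08641658; term = 0.08641658²·(1 − 0.20110544)·378/473 = 0.0047677585.
County 2: Wₕ = 0.43799831; term = 0.43799831²·(1 − 0.23395688)·1260/2789 = 0.066392667.
County 3: Wₕ = 0.47558511; term = 0.47558511²·(1 − 0.02773486)·460/359 = 0.28177639.
Sum = 0.35293682.

0.35294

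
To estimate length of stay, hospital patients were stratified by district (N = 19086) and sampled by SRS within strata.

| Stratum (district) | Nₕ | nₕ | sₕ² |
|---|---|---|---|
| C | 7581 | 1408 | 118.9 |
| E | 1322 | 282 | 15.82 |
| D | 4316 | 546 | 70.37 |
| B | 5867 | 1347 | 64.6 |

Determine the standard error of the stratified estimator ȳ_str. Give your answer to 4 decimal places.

0.1425

Var(ȳ_str) = Σₕ Wₕ²(1 − fₕ)sₕ²/nₕ with Wₕ = Nₕ/N, N = 19086.
C: Wₕ = 0.39720214; term = 0.39720214²·(1 − 0.18572748)·118.9/1408 = 0.010848561.
E: Wₕ = 0.06926543; term = 0.06926543²·(1 − 0.21331316)·15.82/282 = 2.1173484 × 10^-4.
D: Wₕ = 0.22613434; term = 0.22613434²·(1 − 0.12650602)·70.37/546 = 0.005756889.
B: Wₕ = 0.30739809; term = 0.30739809²·(1 − 0.22958923)·64.6/1347 = 0.0034913196.
Sum = 0.020308504.
SE = √(0.020308504) = 0.1425.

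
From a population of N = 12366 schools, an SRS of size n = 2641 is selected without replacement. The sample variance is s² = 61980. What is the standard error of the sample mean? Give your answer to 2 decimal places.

Under SRS without replacement, Var(ȳ) = (1 − f)·s²/n with f = n/N = 2641/12366 = 0.21356946.
Var(ȳ) = (1 − 0.21356946)·61980/2641 = 0.78643054·23.468383 = 18.456253.
SE(ȳ) = √(18.456253) = 4.30.

4.30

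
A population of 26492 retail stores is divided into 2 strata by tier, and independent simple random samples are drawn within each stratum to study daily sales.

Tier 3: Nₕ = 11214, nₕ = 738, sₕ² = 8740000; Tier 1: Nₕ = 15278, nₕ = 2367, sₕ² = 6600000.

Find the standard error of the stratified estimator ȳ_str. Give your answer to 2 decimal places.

Var(ȳ_str) = Σₕ Wₕ²(1 − fₕ)sₕ²/nₕ with Wₕ = Nₕ/N, N = 26492.
Tier 3: Wₕ = 0.42329760; term = 0.42329760²·(1 − 0.06581059)·8740000/738 = 1982.3559.
Tier 1: Wₕ = 0.57670240; term = 0.57670240²·(1 − 0.15492866)·6600000/2367 = 783.68687.
Sum = 2766.0428.
SE = √(2766.0428) = 52.59.

52.59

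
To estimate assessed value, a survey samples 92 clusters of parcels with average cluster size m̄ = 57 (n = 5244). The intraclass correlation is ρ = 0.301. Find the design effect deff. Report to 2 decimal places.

17.86

deff = 1 + (57 − 1)·0.301 = 1 + 16.856 = 17.856.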